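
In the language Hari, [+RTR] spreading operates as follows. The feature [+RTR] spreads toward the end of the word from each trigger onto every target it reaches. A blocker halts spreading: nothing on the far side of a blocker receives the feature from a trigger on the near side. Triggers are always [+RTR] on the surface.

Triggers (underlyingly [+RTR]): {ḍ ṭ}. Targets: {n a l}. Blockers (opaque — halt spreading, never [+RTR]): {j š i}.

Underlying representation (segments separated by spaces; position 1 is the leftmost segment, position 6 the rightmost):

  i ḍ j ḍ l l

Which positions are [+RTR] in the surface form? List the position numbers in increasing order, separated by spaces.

From /ḍ/ at 2 rightward: 3 /j/ blocks.
From /ḍ/ at 4 rightward: 5 /l/ → [+RTR]; 6 /l/ → [+RTR]; word edge.

2 4 5 6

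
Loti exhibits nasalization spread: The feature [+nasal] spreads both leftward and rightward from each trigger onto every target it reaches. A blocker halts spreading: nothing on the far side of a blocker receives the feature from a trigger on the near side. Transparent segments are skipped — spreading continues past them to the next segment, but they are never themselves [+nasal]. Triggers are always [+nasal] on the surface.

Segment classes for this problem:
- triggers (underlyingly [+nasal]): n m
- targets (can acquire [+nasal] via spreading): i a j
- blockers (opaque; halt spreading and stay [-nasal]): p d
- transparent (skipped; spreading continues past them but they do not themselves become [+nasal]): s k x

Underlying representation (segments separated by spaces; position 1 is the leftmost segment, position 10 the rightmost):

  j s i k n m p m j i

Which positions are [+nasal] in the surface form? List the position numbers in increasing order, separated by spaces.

1 3 5 6 8 9 10

From /n/ at 5 rightward: 6 /m/ is itself a trigger — this domain ends here.
From /n/ at 5 leftward: 4 /k/ transparent; 3 /i/ → [+nasal]; 2 /s/ transparent; 1 /j/ → [+nasal]; word edge.
From /m/ at 6 rightward: 7 /p/ blocks.
From /m/ at 6 leftward: 5 /n/ is itself a trigger — this domain ends here.
From /m/ at 8 rightward: 9 /j/ → [+nasal]; 10 /i/ → [+nasal]; word edge.
From /m/ at 8 leftward: 7 /p/ blocks.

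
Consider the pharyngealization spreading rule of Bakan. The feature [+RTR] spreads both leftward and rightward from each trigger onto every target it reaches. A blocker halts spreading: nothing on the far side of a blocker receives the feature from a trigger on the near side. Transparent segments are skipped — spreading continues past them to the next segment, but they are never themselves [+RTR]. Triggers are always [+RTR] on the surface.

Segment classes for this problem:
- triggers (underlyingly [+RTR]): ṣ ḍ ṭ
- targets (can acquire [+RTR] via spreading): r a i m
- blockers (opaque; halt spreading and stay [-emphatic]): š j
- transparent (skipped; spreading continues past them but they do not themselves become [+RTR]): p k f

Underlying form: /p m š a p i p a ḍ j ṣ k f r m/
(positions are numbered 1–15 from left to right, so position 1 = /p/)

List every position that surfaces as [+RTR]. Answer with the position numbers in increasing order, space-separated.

From /ḍ/ at 9 rightward: 10 /j/ blocks.
From /ḍ/ at 9 leftward: 8 /a/ → [+RTR]; 7 /p/ transparent; 6 /i/ → [+RTR]; 5 /p/ transparent; 4 /a/ → [+RTR]; 3 /š/ blocks.
From /ṣ/ at 11 rightward: 12 /k/ transparent; 13 /f/ transparent; 14 /r/ → [+RTR]; 15 /m/ → [+RTR]; word edge.
From /ṣ/ at 11 leftward: 10 /j/ blocks.
Target with no active source: position 2 stays [-emphatic].

4 6 8 9 11 14 15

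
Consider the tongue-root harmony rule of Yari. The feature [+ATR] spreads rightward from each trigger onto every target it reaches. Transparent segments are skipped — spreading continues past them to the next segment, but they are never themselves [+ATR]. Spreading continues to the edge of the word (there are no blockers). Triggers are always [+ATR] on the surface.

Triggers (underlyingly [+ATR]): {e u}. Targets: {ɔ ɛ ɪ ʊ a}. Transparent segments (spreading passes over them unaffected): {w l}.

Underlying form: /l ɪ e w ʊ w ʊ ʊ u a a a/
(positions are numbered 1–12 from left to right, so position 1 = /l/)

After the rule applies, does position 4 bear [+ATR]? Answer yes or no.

no

From /e/ at 3 rightward: 4 /w/ transparent; 5 /ʊ/ → [+ATR]; 6 /w/ transparent; 7 /ʊ/ → [+ATR]; 8 /ʊ/ → [+ATR]; 9 /u/ is itself a trigger — this domain ends here.
From /u/ at 9 rightward: 10 /a/ → [+ATR]; 11 /a/ → [+ATR]; 12 /a/ → [+ATR]; word edge.
Target with no active source: position 2 stays [-ATR].
[+ATR] positions on the surface: 3 5 7 8 9 10 11 12.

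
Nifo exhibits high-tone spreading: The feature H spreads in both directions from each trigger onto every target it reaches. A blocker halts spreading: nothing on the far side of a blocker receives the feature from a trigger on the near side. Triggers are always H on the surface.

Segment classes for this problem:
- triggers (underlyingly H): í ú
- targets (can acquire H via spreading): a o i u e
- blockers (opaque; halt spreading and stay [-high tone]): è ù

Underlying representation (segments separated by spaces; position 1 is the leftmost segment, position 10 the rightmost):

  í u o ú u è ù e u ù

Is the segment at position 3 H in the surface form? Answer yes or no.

From /í/ at 1 rightward: 2 /u/ → H; 3 /o/ → H; 4 /ú/ is itself a trigger — this domain ends here.
From /í/ at 1 leftward: word edge.
From /ú/ at 4 rightward: 5 /u/ → H; 6 /è/ blocks.
From /ú/ at 4 leftward: 3 /o/ → H; 2 /u/ → H; 1 /í/ is itself a trigger — this domain ends here.
Targets with no active source: positions 8 9 stay [-high tone].
H positions on the surface: 1 2 3 4 5.

yes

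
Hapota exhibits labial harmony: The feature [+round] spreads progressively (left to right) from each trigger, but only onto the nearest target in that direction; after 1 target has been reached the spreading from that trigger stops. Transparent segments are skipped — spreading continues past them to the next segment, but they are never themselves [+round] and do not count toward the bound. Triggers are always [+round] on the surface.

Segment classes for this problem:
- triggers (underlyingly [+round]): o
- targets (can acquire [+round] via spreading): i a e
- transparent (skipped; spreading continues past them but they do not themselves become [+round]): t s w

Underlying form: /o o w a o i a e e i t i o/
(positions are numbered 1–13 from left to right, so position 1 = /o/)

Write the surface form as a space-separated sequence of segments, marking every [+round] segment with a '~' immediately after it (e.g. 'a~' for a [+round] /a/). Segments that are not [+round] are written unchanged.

o~ o~ w a~ o~ i~ a e e i t i o~

From /o/ at 1 rightward: 2 /o/ is itself a trigger — this domain ends here.
From /o/ at 2 rightward: 3 /w/ transparent; 4 /a/ → [+round]; bound reached.
From /o/ at 5 rightward: 6 /i/ → [+round]; bound reached.
From /o/ at 13 rightward: word edge.
Targets with no active source: positions 7 8 9 10 12 stay [-round].
[+round] positions on the surface: 1 2 4 5 6 13.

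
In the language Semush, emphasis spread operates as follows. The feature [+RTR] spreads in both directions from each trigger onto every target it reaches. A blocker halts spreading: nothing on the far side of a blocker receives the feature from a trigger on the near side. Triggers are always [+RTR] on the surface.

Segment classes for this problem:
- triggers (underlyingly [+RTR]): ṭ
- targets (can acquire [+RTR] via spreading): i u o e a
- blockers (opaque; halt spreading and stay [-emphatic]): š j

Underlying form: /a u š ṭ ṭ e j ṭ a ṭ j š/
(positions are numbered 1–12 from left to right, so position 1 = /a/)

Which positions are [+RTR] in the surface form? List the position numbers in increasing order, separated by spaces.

4 5 6 8 9 10

From /ṭ/ at 4 rightward: 5 /ṭ/ is itself a trigger — this domain ends here.
From /ṭ/ at 4 leftward: 3 /š/ blocks.
From /ṭ/ at 5 rightward: 6 /e/ → [+RTR]; 7 /j/ blocks.
From /ṭ/ at 5 leftward: 4 /ṭ/ is itself a trigger — this domain ends here.
From /ṭ/ at 8 rightward: 9 /a/ → [+RTR]; 10 /ṭ/ is itself a trigger — this domain ends here.
From /ṭ/ at 8 leftward: 7 /j/ blocks.
From /ṭ/ at 10 rightward: 11 /j/ blocks.
From /ṭ/ at 10 leftward: 9 /a/ → [+RTR]; 8 /ṭ/ is itself a trigger — this domain ends here.
Targets with no active source: positions 1 2 stay [-emphatic].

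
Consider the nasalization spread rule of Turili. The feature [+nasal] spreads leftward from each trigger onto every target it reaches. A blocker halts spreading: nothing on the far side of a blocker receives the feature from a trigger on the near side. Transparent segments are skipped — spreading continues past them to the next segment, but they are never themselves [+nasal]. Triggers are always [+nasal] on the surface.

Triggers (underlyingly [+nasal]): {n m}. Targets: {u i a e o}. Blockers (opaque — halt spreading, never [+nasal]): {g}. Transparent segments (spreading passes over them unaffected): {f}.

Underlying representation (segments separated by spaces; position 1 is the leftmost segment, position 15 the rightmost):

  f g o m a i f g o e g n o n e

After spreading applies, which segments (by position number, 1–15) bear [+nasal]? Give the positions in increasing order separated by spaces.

3 4 12 13 14

From /m/ at 4 leftward: 3 /o/ → [+nasal]; 2 /g/ blocks.
From /n/ at 12 leftward: 11 /g/ blocks.
From /n/ at 14 leftward: 13 /o/ → [+nasal]; 12 /n/ is itself a trigger — this domain ends here.
Targets with no active source: positions 5 6 9 10 15 stay [-nasal].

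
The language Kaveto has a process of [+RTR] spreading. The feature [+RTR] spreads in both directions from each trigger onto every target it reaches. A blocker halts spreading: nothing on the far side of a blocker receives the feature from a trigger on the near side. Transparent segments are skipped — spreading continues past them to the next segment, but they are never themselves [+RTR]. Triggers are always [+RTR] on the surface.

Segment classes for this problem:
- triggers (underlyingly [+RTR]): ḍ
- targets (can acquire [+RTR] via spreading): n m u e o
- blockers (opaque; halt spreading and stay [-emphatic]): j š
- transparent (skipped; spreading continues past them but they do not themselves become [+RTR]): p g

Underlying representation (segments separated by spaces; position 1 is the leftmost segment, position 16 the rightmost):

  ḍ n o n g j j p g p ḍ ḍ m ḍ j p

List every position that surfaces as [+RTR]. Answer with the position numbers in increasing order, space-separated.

1 2 3 4 11 12 13 14

From /ḍ/ at 1 rightward: 2 /n/ → [+RTR]; 3 /o/ → [+RTR]; 4 /n/ → [+RTR]; 5 /g/ transparent; 6 /j/ blocks.
From /ḍ/ at 1 leftward: word edge.
From /ḍ/ at 11 rightward: 12 /ḍ/ is itself a trigger — this domain ends here.
From /ḍ/ at 11 leftward: 10 /p/ transparent; 9 /g/ transparent; 8 /p/ transparent; 7 /j/ blocks.
From /ḍ/ at 12 rightward: 13 /m/ → [+RTR]; 14 /ḍ/ is itself a trigger — this domain ends here.
From /ḍ/ at 12 leftward: 11 /ḍ/ is itself a trigger — this domain ends here.
From /ḍ/ at 14 rightward: 15 /j/ blocks.
From /ḍ/ at 14 leftward: 13 /m/ → [+RTR]; 12 /ḍ/ is itself a trigger — this domain ends here.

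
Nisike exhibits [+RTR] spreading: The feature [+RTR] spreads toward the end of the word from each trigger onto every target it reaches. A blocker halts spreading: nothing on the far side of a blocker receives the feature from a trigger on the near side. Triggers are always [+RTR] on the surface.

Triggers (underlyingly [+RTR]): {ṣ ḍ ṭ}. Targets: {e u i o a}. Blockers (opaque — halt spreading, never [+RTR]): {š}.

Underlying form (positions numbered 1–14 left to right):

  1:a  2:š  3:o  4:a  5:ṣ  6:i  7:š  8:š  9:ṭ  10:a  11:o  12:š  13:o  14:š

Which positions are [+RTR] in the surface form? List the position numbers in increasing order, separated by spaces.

5 6 9 10 11

From /ṣ/ at 5 rightward: 6 /i/ → [+RTR]; 7 /š/ blocks.
From /ṭ/ at 9 rightward: 10 /a/ → [+RTR]; 11 /o/ → [+RTR]; 12 /š/ blocks.
Targets with no active source: positions 1 3 4 13 stay [-emphatic].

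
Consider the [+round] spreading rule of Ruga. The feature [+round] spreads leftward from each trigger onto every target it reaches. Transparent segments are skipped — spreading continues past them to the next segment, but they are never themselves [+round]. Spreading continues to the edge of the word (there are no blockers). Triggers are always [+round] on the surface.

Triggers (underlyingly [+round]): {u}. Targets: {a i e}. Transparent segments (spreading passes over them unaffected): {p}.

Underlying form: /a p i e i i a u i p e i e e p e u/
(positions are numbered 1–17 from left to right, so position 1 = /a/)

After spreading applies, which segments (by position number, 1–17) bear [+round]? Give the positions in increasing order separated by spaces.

1 3 4 5 6 7 8 9 11 12 13 14 16 17

From /u/ at 8 leftward: 7 /a/ → [+round]; 6 /i/ → [+round]; 5 /i/ → [+round]; 4 /e/ → [+round]; 3 /i/ → [+round]; 2 /p/ transparent; 1 /a/ → [+round]; word edge.
From /u/ at 17 leftward: 16 /e/ → [+round]; 15 /p/ transparent; 14 /e/ → [+round]; 13 /e/ → [+round]; 12 /i/ → [+round]; 11 /e/ → [+round]; 10 /p/ transparent; 9 /i/ → [+round]; 8 /u/ is itself a trigger — this domain ends here.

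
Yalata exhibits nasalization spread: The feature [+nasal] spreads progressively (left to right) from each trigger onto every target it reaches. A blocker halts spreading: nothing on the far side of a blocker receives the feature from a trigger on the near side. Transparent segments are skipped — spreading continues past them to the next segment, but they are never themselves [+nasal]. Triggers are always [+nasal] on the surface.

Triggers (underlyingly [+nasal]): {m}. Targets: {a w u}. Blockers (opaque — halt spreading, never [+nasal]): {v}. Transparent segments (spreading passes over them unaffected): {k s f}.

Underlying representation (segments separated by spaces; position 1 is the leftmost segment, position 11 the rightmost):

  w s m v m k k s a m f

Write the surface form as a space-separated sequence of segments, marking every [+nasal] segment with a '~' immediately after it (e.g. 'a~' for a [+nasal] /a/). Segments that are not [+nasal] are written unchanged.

w s m~ v m~ k k s a~ m~ f

From /m/ at 3 rightward: 4 /v/ blocks.
From /m/ at 5 rightward: 6 /k/ transparent; 7 /k/ transparent; 8 /s/ transparent; 9 /a/ → [+nasal]; 10 /m/ is itself a trigger — this domain ends here.
From /m/ at 10 rightward: 11 /f/ transparent; word edge.
Target with no active source: position 1 stays [-nasal].
[+nasal] positions on the surface: 3 5 9 10.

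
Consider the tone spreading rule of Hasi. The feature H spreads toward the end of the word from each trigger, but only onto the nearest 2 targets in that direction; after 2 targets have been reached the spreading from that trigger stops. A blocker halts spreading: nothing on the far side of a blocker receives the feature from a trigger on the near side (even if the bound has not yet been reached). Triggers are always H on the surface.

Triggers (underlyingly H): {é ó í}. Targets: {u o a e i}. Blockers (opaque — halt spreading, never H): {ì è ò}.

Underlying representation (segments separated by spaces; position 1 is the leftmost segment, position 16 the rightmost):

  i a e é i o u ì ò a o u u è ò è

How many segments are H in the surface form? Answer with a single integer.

3

From /é/ at 4 rightward: 5 /i/ → H; 6 /o/ → H; bound reached.
Targets with no active source: positions 1 2 3 7 10 11 12 13 stay [-high tone].
H positions on the surface: 4 5 6.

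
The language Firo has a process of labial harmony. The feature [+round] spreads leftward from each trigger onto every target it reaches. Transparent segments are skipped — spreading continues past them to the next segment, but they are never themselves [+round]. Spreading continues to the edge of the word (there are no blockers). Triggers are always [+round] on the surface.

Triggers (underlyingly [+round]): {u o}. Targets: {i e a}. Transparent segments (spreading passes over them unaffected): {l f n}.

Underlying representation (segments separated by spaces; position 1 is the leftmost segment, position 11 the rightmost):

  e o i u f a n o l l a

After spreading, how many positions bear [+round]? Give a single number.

6

From /o/ at 2 leftward: 1 /e/ → [+round]; word edge.
From /u/ at 4 leftward: 3 /i/ → [+round]; 2 /o/ is itself a trigger — this domain ends here.
From /o/ at 8 leftward: 7 /n/ transparent; 6 /a/ → [+round]; 5 /f/ transparent; 4 /u/ is itself a trigger — this domain ends here.
Target with no active source: position 11 stays [-round].
[+round] positions on the surface: 1 2 3 4 6 8.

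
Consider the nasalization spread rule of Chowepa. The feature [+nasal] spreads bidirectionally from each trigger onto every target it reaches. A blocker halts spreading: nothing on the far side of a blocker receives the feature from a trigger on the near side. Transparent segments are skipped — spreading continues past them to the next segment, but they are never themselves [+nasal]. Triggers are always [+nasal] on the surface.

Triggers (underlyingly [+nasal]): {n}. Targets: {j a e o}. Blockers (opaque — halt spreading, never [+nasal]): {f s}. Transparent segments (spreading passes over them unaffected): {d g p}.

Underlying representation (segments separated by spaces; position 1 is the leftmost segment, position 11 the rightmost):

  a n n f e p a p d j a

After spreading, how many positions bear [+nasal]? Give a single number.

3

From /n/ at 2 rightward: 3 /n/ is itself a trigger — this domain ends here.
From /n/ at 2 leftward: 1 /a/ → [+nasal]; word edge.
From /n/ at 3 rightward: 4 /f/ blocks.
From /n/ at 3 leftward: 2 /n/ is itself a trigger — this domain ends here.
Targets with no active source: positions 5 7 10 11 stay [-nasal].
[+nasal] positions on the surface: 1 2 3.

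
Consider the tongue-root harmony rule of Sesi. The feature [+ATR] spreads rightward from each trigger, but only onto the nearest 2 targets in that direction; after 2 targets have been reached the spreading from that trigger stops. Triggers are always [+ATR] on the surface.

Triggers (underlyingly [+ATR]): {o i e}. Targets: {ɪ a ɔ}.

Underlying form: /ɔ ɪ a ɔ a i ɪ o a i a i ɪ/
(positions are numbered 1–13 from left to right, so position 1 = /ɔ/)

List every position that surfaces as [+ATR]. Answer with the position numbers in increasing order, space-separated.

6 7 8 9 10 11 12 13

From /i/ at 6 rightward: 7 /ɪ/ → [+ATR]; 8 /o/ is itself a trigger — this domain ends here.
From /o/ at 8 rightward: 9 /a/ → [+ATR]; 10 /i/ is itself a trigger — this domain ends here.
From /i/ at 10 rightward: 11 /a/ → [+ATR]; 12 /i/ is itself a trigger — this domain ends here.
From /i/ at 12 rightward: 13 /ɪ/ → [+ATR]; word edge.
Targets with no active source: positions 1 2 3 4 5 stay [-ATR].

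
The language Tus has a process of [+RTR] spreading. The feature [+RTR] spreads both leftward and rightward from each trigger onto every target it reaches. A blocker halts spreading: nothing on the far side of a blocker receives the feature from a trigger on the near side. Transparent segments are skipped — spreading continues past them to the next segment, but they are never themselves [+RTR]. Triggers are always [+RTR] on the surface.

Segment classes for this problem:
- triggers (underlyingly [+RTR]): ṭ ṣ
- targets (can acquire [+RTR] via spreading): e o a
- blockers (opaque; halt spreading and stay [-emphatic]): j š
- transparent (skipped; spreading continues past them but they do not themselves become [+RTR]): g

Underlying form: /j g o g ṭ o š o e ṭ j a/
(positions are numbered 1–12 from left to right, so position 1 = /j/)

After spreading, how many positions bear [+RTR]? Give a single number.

From /ṭ/ at 5 rightward: 6 /o/ → [+RTR]; 7 /š/ blocks.
From /ṭ/ at 5 leftward: 4 /g/ transparent; 3 /o/ → [+RTR]; 2 /g/ transparent; 1 /j/ blocks.
From /ṭ/ at 10 rightward: 11 /j/ blocks.
From /ṭ/ at 10 leftward: 9 /e/ → [+RTR]; 8 /o/ → [+RTR]; 7 /š/ blocks.
Target with no active source: position 12 stays [-emphatic].
[+RTR] positions on the surface: 3 5 6 8 9 10.

6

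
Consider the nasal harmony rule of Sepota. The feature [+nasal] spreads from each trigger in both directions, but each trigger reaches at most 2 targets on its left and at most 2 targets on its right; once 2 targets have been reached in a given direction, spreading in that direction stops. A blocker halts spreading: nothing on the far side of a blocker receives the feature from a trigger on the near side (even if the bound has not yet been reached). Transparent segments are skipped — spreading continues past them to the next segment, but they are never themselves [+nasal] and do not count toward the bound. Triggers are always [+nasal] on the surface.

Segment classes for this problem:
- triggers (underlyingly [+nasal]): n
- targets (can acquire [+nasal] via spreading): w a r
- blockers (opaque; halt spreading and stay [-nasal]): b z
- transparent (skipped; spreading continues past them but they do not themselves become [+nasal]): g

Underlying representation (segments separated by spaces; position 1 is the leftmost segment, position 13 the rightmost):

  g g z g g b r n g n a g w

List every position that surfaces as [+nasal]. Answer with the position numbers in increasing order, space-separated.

7 8 10 11 13

From /n/ at 8 rightward: 9 /g/ transparent; 10 /n/ is itself a trigger — this domain ends here.
From /n/ at 8 leftward: 7 /r/ → [+nasal]; 6 /b/ blocks.
From /n/ at 10 rightward: 11 /a/ → [+nasal]; 12 /g/ transparent; 13 /w/ → [+nasal]; bound reached.
From /n/ at 10 leftward: 9 /g/ transparent; 8 /n/ is itself a trigger — this domain ends here.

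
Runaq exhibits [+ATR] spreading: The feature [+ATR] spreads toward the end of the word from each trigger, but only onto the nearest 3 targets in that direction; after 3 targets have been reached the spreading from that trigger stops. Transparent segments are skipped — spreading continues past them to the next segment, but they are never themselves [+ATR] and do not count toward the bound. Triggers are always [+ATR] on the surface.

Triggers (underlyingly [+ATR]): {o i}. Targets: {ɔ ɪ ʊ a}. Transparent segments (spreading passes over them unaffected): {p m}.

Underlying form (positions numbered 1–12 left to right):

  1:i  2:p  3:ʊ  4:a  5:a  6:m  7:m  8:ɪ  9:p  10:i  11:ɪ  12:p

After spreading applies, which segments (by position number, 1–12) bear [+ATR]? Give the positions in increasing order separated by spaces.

1 3 4 5 10 11

From /i/ at 1 rightward: 2 /p/ transparent; 3 /ʊ/ → [+ATR]; 4 /a/ → [+ATR]; 5 /a/ → [+ATR]; bound reached.
From /i/ at 10 rightward: 11 /ɪ/ → [+ATR]; 12 /p/ transparent; word edge.
Target with no active source: position 8 stays [-ATR].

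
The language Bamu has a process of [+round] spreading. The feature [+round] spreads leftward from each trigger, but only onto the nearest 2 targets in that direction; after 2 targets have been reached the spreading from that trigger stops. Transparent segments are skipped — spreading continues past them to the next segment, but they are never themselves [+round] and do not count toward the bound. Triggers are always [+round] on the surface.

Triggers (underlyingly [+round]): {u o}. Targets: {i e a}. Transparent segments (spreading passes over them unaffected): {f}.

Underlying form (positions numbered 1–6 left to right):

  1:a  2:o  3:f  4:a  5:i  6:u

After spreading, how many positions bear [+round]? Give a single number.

5

From /o/ at 2 leftward: 1 /a/ → [+round]; word edge.
From /u/ at 6 leftward: 5 /i/ → [+round]; 4 /a/ → [+round]; bound reached.
[+round] positions on the surface: 1 2 4 5 6.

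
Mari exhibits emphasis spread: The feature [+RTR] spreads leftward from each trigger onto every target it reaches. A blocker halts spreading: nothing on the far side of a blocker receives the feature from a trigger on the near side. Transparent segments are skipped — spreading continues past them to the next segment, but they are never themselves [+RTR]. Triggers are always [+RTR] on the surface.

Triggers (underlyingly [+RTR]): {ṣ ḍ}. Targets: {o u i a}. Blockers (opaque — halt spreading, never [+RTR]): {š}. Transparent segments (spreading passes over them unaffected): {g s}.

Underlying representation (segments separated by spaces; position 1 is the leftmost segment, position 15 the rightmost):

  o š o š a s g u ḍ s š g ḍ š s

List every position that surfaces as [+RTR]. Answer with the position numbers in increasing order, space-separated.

From /ḍ/ at 9 leftward: 8 /u/ → [+RTR]; 7 /g/ transparent; 6 /s/ transparent; 5 /a/ → [+RTR]; 4 /š/ blocks.
From /ḍ/ at 13 leftward: 12 /g/ transparent; 11 /š/ blocks.
Targets with no active source: positions 1 3 stay [-emphatic].

5 8 9 13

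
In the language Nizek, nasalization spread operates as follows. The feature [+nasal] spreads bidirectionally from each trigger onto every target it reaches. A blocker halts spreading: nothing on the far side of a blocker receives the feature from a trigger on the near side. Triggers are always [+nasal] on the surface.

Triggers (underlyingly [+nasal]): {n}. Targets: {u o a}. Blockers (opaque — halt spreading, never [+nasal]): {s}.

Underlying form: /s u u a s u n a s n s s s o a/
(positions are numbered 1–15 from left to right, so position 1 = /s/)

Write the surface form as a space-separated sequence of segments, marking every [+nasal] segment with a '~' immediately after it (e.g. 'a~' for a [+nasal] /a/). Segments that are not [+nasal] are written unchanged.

s u u a s u~ n~ a~ s n~ s s s o a

From /n/ at 7 rightward: 8 /a/ → [+nasal]; 9 /s/ blocks.
From /n/ at 7 leftward: 6 /u/ → [+nasal]; 5 /s/ blocks.
From /n/ at 10 rightward: 11 /s/ blocks.
From /n/ at 10 leftward: 9 /s/ blocks.
Targets with no active source: positions 2 3 4 14 15 stay [-nasal].
[+nasal] positions on the surface: 6 7 8 10.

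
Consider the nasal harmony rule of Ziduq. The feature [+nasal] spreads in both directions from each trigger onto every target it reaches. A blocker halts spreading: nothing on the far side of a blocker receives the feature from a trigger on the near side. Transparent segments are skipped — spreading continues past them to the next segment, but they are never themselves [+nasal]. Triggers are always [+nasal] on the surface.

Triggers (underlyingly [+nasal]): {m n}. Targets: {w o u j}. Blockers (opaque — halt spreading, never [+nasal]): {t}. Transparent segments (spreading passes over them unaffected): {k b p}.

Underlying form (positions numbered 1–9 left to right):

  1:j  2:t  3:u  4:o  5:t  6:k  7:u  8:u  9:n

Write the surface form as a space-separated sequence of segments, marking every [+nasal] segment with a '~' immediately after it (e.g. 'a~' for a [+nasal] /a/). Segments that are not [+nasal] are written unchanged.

j t u o t k u~ u~ n~

From /n/ at 9 rightward: word edge.
From /n/ at 9 leftward: 8 /u/ → [+nasal]; 7 /u/ → [+nasal]; 6 /k/ transparent; 5 /t/ blocks.
Targets with no active source: positions 1 3 4 stay [-nasal].
[+nasal] positions on the surface: 7 8 9.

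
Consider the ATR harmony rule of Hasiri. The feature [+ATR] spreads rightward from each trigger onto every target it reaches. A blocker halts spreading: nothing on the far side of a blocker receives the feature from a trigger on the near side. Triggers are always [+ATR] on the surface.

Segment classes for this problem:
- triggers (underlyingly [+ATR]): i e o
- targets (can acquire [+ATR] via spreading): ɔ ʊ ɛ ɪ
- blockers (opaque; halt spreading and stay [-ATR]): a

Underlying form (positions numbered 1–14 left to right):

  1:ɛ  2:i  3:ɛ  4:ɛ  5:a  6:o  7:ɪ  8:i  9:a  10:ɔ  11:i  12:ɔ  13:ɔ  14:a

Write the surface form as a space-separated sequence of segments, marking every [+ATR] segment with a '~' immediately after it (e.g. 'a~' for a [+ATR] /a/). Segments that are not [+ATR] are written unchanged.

ɛ i~ ɛ~ ɛ~ a o~ ɪ~ i~ a ɔ i~ ɔ~ ɔ~ a

From /i/ at 2 rightward: 3 /ɛ/ → [+ATR]; 4 /ɛ/ → [+ATR]; 5 /a/ blocks.
From /o/ at 6 rightward: 7 /ɪ/ → [+ATR]; 8 /i/ is itself a trigger — this domain ends here.
From /i/ at 8 rightward: 9 /a/ blocks.
From /i/ at 11 rightward: 12 /ɔ/ → [+ATR]; 13 /ɔ/ → [+ATR]; 14 /a/ blocks.
Targets with no active source: positions 1 10 stay [-ATR].
[+ATR] positions on the surface: 2 3 4 6 7 8 11 12 13.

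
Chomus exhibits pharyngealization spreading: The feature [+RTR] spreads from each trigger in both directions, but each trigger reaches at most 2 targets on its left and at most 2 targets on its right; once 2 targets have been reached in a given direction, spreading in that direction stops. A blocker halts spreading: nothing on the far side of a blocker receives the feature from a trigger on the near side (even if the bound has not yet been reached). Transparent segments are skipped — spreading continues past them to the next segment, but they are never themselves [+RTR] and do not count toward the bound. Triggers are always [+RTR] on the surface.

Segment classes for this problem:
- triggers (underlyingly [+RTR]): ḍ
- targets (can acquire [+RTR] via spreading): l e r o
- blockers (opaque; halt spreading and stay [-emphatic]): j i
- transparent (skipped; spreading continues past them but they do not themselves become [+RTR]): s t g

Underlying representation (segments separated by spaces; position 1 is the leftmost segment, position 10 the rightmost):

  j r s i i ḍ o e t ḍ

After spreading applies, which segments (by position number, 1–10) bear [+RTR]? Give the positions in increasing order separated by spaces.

From /ḍ/ at 6 rightward: 7 /o/ → [+RTR]; 8 /e/ → [+RTR]; bound reached.
From /ḍ/ at 6 leftward: 5 /i/ blocks.
From /ḍ/ at 10 rightward: word edge.
From /ḍ/ at 10 leftward: 9 /t/ transparent; 8 /e/ → [+RTR]; 7 /o/ → [+RTR]; bound reached.
Target with no active source: position 2 stays [-emphatic].

6 7 8 10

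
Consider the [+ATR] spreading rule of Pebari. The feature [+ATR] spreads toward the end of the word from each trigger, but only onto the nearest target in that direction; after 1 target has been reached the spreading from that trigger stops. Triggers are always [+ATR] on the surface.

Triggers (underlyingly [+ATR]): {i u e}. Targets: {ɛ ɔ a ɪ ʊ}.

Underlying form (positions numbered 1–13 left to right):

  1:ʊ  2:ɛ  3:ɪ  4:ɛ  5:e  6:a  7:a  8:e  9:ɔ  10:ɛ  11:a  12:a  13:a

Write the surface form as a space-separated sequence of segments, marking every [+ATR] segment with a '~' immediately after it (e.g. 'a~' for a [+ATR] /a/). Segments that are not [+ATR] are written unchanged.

ʊ ɛ ɪ ɛ e~ a~ a e~ ɔ~ ɛ a a a

From /e/ at 5 rightward: 6 /a/ → [+ATR]; bound reached.
From /e/ at 8 rightward: 9 /ɔ/ → [+ATR]; bound reached.
Targets with no active source: positions 1 2 3 4 7 10 11 12 13 stay [-ATR].
[+ATR] positions on the surface: 5 6 8 9.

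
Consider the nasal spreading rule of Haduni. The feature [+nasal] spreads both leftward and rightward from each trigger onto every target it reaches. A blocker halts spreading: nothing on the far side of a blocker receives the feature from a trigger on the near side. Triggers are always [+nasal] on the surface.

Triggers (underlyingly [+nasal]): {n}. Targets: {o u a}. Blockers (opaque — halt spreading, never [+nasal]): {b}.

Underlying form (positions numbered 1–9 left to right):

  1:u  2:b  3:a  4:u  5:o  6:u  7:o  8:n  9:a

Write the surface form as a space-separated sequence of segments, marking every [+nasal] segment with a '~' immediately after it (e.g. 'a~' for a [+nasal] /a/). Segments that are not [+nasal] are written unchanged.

From /n/ at 8 rightward: 9 /a/ → [+nasal]; word edge.
From /n/ at 8 leftward: 7 /o/ → [+nasal]; 6 /u/ → [+nasal]; 5 /o/ → [+nasal]; 4 /u/ → [+nasal]; 3 /a/ → [+nasal]; 2 /b/ blocks.
Target with no active source: position 1 stays [-nasal].
[+nasal] positions on the surface: 3 4 5 6 7 8 9.

u b a~ u~ o~ u~ o~ n~ a~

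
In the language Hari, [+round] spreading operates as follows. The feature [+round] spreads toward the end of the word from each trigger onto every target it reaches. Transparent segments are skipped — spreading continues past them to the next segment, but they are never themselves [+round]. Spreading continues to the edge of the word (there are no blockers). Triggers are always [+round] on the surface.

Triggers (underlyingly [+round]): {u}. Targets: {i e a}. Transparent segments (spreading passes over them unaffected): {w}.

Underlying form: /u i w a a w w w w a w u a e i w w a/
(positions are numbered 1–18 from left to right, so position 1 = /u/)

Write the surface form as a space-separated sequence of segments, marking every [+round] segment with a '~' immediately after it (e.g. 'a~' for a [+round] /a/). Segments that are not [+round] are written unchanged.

u~ i~ w a~ a~ w w w w a~ w u~ a~ e~ i~ w w a~

From /u/ at 1 rightward: 2 /i/ → [+round]; 3 /w/ transparent; 4 /a/ → [+round]; 5 /a/ → [+round]; 6 /w/ transparent; 7 /w/ transparent; 8 /w/ transparent; 9 /w/ transparent; 10 /a/ → [+round]; 11 /w/ transparent; 12 /u/ is itself a trigger — this domain ends here.
From /u/ at 12 rightward: 13 /a/ → [+round]; 14 /e/ → [+round]; 15 /i/ → [+round]; 16 /w/ transparent; 17 /w/ transparent; 18 /a/ → [+round]; word edge.
[+round] positions on the surface: 1 2 4 5 10 12 13 14 15 18.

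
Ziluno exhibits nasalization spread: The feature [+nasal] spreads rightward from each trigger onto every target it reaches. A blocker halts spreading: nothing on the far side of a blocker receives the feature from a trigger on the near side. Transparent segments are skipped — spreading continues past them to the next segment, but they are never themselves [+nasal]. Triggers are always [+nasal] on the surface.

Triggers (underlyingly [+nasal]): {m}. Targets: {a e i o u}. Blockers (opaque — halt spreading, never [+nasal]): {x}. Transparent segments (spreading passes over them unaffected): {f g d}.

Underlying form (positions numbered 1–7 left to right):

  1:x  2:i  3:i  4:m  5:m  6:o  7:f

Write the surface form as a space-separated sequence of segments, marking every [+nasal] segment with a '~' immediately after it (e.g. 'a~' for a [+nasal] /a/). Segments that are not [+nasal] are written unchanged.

x i i m~ m~ o~ f

From /m/ at 4 rightward: 5 /m/ is itself a trigger — this domain ends here.
From /m/ at 5 rightward: 6 /o/ → [+nasal]; 7 /f/ transparent; word edge.
Targets with no active source: positions 2 3 stay [-nasal].
[+nasal] positions on the surface: 4 5 6.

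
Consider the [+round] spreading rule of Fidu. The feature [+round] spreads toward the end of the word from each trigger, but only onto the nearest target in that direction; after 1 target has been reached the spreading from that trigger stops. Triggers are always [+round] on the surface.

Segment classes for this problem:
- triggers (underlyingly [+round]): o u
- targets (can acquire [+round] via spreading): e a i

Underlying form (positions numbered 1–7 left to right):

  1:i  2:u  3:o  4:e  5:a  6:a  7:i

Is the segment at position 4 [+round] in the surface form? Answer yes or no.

yes

From /u/ at 2 rightward: 3 /o/ is itself a trigger — this domain ends here.
From /o/ at 3 rightward: 4 /e/ → [+round]; bound reached.
Targets with no active source: positions 1 5 6 7 stay [-round].
[+round] positions on the surface: 2 3 4.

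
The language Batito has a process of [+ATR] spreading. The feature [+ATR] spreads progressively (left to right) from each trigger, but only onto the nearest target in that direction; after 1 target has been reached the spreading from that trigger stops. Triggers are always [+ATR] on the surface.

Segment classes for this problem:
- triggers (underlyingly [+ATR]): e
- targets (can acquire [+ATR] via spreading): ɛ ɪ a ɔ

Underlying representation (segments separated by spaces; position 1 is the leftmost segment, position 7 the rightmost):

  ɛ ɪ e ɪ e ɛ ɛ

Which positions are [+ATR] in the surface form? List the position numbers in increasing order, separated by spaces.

From /e/ at 3 rightward: 4 /ɪ/ → [+ATR]; bound reached.
From /e/ at 5 rightward: 6 /ɛ/ → [+ATR]; bound reached.
Targets with no active source: positions 1 2 7 stay [-ATR].

3 4 5 6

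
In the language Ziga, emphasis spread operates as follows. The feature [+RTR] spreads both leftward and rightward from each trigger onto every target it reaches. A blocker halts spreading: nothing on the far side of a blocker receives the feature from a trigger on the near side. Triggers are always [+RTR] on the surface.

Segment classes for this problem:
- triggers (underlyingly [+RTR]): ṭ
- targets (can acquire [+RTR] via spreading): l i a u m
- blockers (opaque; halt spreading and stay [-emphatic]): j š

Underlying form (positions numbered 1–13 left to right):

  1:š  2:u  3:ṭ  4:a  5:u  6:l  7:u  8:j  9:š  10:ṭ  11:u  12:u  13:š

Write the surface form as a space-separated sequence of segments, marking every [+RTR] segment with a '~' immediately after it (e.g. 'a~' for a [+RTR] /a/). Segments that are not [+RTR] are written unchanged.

From /ṭ/ at 3 rightward: 4 /a/ → [+RTR]; 5 /u/ → [+RTR]; 6 /l/ → [+RTR]; 7 /u/ → [+RTR]; 8 /j/ blocks.
From /ṭ/ at 3 leftward: 2 /u/ → [+RTR]; 1 /š/ blocks.
From /ṭ/ at 10 rightward: 11 /u/ → [+RTR]; 12 /u/ → [+RTR]; 13 /š/ blocks.
From /ṭ/ at 10 leftward: 9 /š/ blocks.
[+RTR] positions on the surface: 2 3 4 5 6 7 10 11 12.

š u~ ṭ~ a~ u~ l~ u~ j š ṭ~ u~ u~ š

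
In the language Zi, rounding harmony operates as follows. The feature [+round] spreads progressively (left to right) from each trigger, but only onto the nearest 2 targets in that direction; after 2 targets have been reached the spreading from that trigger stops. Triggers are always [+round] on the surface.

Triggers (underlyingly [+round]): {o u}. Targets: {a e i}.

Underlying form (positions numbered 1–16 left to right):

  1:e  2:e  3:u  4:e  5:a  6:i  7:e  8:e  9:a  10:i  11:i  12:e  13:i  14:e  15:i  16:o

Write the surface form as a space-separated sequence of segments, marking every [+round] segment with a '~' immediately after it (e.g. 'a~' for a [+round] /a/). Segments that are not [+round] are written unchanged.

e e u~ e~ a~ i e e a i i e i e i o~

From /u/ at 3 rightward: 4 /e/ → [+round]; 5 /a/ → [+round]; bound reached.
From /o/ at 16 rightward: word edge.
Targets with no active source: positions 1 2 6 7 8 9 10 11 12 13 14 15 stay [-round].
[+round] positions on the surface: 3 4 5 16.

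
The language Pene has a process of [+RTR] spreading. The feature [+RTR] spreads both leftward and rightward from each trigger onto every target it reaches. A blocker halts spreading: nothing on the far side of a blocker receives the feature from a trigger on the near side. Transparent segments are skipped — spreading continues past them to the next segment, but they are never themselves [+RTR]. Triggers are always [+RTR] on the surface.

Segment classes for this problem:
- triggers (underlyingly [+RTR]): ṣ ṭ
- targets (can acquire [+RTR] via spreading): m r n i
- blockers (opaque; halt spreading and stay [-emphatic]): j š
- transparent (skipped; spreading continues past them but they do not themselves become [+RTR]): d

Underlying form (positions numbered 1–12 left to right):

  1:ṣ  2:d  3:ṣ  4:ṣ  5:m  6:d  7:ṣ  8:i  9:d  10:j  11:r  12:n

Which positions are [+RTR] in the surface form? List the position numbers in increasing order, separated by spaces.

From /ṣ/ at 1 rightward: 2 /d/ transparent; 3 /ṣ/ is itself a trigger — this domain ends here.
From /ṣ/ at 1 leftward: word edge.
From /ṣ/ at 3 rightward: 4 /ṣ/ is itself a trigger — this domain ends here.
From /ṣ/ at 3 leftward: 2 /d/ transparent; 1 /ṣ/ is itself a trigger — this domain ends here.
From /ṣ/ at 4 rightward: 5 /m/ → [+RTR]; 6 /d/ transparent; 7 /ṣ/ is itself a trigger — this domain ends here.
From /ṣ/ at 4 leftward: 3 /ṣ/ is itself a trigger — this domain ends here.
From /ṣ/ at 7 rightward: 8 /i/ → [+RTR]; 9 /d/ transparent; 10 /j/ blocks.
From /ṣ/ at 7 leftward: 6 /d/ transparent; 5 /m/ → [+RTR]; 4 /ṣ/ is itself a trigger — this domain ends here.
Targets with no active source: positions 11 12 stay [-emphatic].

1 3 4 5 7 8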